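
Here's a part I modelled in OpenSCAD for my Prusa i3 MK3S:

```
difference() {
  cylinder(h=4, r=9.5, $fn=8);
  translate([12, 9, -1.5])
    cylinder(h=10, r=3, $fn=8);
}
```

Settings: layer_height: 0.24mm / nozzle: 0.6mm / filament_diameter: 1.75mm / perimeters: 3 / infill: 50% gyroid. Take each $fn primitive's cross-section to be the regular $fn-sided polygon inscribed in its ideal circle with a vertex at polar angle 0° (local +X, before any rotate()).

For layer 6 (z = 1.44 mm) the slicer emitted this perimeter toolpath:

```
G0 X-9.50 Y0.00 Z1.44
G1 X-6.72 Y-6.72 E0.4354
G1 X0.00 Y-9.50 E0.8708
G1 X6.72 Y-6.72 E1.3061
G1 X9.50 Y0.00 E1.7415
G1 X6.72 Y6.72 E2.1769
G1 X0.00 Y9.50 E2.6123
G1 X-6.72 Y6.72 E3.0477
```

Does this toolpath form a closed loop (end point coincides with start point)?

no

Start point (G0): (-9.50, 0.00). End point (last G1): the path does not return to the start — open.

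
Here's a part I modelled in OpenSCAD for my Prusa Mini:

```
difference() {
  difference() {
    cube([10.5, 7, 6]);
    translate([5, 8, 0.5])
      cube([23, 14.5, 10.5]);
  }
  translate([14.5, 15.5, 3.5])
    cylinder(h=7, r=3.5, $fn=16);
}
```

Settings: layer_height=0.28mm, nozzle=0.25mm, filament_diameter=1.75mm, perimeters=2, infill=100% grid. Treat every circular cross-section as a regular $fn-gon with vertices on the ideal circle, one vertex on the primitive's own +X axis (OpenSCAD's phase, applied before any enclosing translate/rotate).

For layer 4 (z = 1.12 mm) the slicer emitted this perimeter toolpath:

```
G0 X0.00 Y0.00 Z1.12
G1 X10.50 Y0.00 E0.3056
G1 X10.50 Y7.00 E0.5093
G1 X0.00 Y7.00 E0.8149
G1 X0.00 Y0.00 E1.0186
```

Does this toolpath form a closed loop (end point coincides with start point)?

Start point (G0): (0.00, 0.00). End point (last G1): the path returns to the start — closed.

yes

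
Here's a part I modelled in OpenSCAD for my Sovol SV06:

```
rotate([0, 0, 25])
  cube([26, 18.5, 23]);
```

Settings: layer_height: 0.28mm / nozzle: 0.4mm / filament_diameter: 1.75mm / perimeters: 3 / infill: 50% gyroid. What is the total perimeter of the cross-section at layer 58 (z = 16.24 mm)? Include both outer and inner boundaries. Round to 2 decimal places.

At z = 16.24 mm: the 26×18.5 cube contributes its full rectangle (perimeter 89.00 mm); (whole slice rotated 25° about Z — lengths, areas and connectivity unchanged). Overall, the cross-section is a single solid region. Total boundary length (outer) = 89.00 mm.

89.00 mm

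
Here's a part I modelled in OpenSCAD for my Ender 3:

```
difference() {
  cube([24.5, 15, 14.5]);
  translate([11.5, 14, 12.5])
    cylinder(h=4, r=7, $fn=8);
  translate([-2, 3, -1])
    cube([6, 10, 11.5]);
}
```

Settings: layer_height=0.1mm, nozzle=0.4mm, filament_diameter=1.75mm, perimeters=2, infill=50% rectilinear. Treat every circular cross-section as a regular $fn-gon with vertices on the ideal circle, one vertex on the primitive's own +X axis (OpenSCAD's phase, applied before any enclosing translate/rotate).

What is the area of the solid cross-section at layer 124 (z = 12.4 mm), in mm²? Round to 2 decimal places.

At z = 12.4 mm: the cube is present — its section is the full 24.5×15 rectangle (area 367.50 mm²); the cylinder at (11.5, 14) is not intersected at this z (z outside [12.5, 16.5]); the cube at (-2, 3) does not reach this height (z outside [-1, 10.5]); Subtracting the remaining from the first: none of the subtracted shapes is present at this height, so the 24.5×15 cube is unchanged — area = 367.50 mm². Overall, the cross-section is a single solid region. Net area = 367.50 mm².

367.50 mm²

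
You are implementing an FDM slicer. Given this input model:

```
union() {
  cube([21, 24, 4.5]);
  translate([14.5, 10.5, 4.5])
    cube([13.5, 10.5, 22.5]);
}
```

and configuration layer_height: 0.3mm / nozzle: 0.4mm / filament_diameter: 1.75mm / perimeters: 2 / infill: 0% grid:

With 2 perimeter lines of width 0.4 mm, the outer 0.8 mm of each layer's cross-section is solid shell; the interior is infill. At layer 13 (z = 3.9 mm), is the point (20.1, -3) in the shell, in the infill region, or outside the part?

outside

At z = 3.9 mm: the cube (footprint 21×24) is included at this height; the cube at (14.5, 10.5) does not reach this height (z outside [4.5, 27]); Combining (union): only the 21×24 cube is present, so the union is just that shape — 1 connected region. Overall, the cross-section is a single solid region. The nearest boundary edge runs (0.00, 0.00)→(21.00, 0.00); distance from the point to it = 3.00 mm. The point is not inside any of the regions above, so it lies outside the cross-section (3.00 mm from the nearest boundary).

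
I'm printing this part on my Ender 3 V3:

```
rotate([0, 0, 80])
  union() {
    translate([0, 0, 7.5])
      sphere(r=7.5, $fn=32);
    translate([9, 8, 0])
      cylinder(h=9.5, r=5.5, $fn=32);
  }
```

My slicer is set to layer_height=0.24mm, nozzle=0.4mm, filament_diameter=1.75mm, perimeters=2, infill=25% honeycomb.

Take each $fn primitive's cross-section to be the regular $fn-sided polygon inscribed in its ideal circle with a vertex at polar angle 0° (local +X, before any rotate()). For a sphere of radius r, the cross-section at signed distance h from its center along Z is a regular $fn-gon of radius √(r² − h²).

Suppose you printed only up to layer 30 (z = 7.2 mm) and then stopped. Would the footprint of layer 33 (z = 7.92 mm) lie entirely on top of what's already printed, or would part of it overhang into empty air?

entirely on top

Compare the two slices. At z = 7.2: the sphere: section is a regular 32-gon, circumradius = √(r²−h²) = √(7.5²−0.3²) = 7.494 (area = (32/2)·7.494²·sin(360°/32) = 175.30 mm²); the r=5.5 cylinder at (9, 8) contributes a regular 32-gon of circumradius 5.5 (area = (32/2)·5.500²·sin(360°/32) = 94.42 mm²); Taking the union: the regions partially overlap — summed areas 269.72 mm² minus the doubly-counted overlap 2.88 mm² gives 266.84 mm² — area = 266.84 mm²; (rotated 80° about Z; rotation is an isometry so areas/perimeters/island counts are preserved). At z = 7.92: the r=7.5 sphere contributes a regular 32-gon of circumradius √(7.5²−0.42²) = 7.488 (area = (32/2)·7.488²·sin(360°/32) = 175.03 mm²); the r=5.5 cylinder at (9, 8) gives a regular 32-gon of circumradius 5.5 (constant along its height) (area = (32/2)·5.500²·sin(360°/32) = 94.42 mm²); Taking the union: the regions partially overlap — summed areas 269.45 mm² minus the doubly-counted overlap 2.85 mm² gives 266.60 mm² — area = 266.60 mm²; (rotated 80° about Z; rotation is an isometry so areas/perimeters/island counts are preserved). Checking containment: the cross-section at z = 7.92 is a subset of the cross-section at z = 7.2.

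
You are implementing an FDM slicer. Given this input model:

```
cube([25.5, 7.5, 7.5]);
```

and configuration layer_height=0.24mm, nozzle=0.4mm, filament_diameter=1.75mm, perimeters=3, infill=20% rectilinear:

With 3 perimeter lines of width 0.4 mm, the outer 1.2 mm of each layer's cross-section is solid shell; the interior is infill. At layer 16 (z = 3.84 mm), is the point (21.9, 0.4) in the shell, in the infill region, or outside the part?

At z = 3.84 mm: the 25.5×7.5 cube contributes its full rectangle. Overall, the cross-section is a single solid region. The nearest boundary edge runs (0.00, 0.00)→(25.50, 0.00); distance from the point to it = 0.40 mm. The point is inside the cross-section, 0.40 mm from the nearest boundary — within the 1.2 mm shell band (3 × 0.4).

shell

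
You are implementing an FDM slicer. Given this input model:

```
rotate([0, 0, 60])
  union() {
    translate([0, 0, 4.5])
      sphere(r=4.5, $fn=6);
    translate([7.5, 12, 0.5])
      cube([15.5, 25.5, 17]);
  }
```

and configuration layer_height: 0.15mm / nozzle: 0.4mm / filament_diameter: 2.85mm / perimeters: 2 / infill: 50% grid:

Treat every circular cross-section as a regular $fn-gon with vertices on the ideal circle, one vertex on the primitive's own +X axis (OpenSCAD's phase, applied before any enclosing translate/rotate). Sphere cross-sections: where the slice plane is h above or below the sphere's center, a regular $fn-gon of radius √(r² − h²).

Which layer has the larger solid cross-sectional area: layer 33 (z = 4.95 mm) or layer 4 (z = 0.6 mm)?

Layer 33 (z = 4.95): the r=4.5 sphere contributes a regular 6-gon of circumradius √(4.5²−0.45²) = 4.477 (area = (6/2)·4.477²·sin(360°/6) = 52.08 mm²); the cube at (7.5, 12) is present — its section is the full 15.5×25.5 rectangle (area 395.25 mm²); Taking the union: the 2 present regions are separate (no shared area or edge), so areas and boundary lengths simply add and each stays a separate island — area = 447.33 mm²; (rotated 60° about Z; rotation is an isometry so areas/perimeters/island counts are preserved). So its area = 447.33 mm². Layer 4 (z = 0.6): the sphere: section is a regular 6-gon, circumradius = √(r²−h²) = √(4.5²−3.9²) = 2.245 (area = (6/2)·2.245²·sin(360°/6) = 13.09 mm²); the cube at (7.5, 12) is present — its section is the full 15.5×25.5 rectangle (area 395.25 mm²); Merging all regions: the 2 present regions are separate (no shared area or edge), so areas and boundary lengths simply add and each stays a separate island — area = 408.34 mm²; (rotated 60° about Z; rotation is an isometry so areas/perimeters/island counts are preserved). So its area = 408.34 mm². Layer 33 is larger (447.33 vs 408.34 mm²).

layer 33 (z = 4.95 mm)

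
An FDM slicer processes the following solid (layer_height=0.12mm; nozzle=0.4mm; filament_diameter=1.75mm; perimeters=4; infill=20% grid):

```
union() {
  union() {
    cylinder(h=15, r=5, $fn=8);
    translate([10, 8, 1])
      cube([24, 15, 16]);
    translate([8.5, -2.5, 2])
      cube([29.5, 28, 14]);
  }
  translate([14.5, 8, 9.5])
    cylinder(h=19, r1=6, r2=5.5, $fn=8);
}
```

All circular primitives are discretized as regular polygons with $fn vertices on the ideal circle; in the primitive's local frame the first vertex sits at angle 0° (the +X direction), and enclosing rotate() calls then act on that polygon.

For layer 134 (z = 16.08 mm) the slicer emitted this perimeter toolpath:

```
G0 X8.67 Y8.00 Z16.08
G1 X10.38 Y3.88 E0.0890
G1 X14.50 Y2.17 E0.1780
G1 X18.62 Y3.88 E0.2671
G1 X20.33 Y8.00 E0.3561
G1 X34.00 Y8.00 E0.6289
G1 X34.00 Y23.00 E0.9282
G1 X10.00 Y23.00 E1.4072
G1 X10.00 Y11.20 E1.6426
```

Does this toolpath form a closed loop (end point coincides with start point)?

Start point (G0): (8.67, 8.00). End point (last G1): the path does not return to the start — open.

no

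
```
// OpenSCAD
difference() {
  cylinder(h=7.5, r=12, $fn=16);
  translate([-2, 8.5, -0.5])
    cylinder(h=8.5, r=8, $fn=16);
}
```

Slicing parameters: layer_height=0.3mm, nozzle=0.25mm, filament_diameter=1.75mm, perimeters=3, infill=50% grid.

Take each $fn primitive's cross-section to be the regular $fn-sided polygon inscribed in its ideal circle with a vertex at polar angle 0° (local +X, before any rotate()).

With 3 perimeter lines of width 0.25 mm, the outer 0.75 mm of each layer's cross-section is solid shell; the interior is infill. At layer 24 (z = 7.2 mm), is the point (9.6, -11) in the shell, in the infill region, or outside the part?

outside

At z = 7.2 mm: the r=12 cylinder gives a regular 16-gon of circumradius 12 (constant along its height); the cylinder at (-2, 8.5): section is a regular 16-gon, circumradius r=8; Taking the first minus the rest: starting from the r=12 cylinder, the r=8 cylinder at (-2, 8.5) partially overlaps it — only the 132.25 mm² overlap (of its 195.93 mm²) is removed, clipping the outline — 1 connected region. Overall, the cross-section is a single solid region. The nearest boundary edge runs (8.49, -8.49)→(4.59, -11.09); distance from the point to it = 2.71 mm. The point is not inside any of the regions above, so it lies outside the cross-section (2.71 mm from the nearest boundary).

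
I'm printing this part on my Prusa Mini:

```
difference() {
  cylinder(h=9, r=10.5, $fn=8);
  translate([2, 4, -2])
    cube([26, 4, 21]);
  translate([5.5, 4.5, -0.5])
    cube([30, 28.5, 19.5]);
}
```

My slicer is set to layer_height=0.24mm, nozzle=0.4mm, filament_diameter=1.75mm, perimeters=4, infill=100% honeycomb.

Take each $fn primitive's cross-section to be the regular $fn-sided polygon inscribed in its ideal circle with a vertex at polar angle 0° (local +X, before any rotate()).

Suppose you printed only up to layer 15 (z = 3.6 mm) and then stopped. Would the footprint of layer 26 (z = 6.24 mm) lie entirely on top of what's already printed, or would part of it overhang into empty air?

entirely on top

Compare the two slices. At z = 3.6: the r=10.5 cylinder contributes a regular 8-gon of circumradius 10.5 (area = (8/2)·10.500²·sin(360°/8) = 311.83 mm²); the cube at (2, 4) is present — its section is the full 26×4 rectangle (area 104.00 mm²); the cube at (5.5, 4.5) (footprint 30×28.5) is included at this height (area 855.00 mm²); Taking the first minus the rest: starting from the r=10.5 cylinder (311.83 mm²), the 26×4 cube at (2, 4) partially overlaps it — only the 23.73 mm² overlap (of its 104.00 mm²) is removed, clipping the outline; the 30×28.5 cube at (5.5, 4.5) partially overlaps it — only the 0.06 mm² overlap (of its 855.00 mm²) is removed, clipping the outline — area = 288.05 mm². At z = 6.24: the cylinder: section is a regular 8-gon, circumradius r=10.5 (area = (8/2)·10.500²·sin(360°/8) = 311.83 mm²); the 26×4 cube at (2, 4) contributes its full rectangle (area 104.00 mm²); the cube at (5.5, 4.5) is present — its section is the full 30×28.5 rectangle (area 855.00 mm²); Taking the first minus the rest: starting from the r=10.5 cylinder (311.83 mm²), the 26×4 cube at (2, 4) partially overlaps it — only the 23.73 mm² overlap (of its 104.00 mm²) is removed, clipping the outline; the 30×28.5 cube at (5.5, 4.5) partially overlaps it — only the 0.06 mm² overlap (of its 855.00 mm²) is removed, clipping the outline — area = 288.05 mm². Checking containment: the cross-section at z = 6.24 is a subset of the cross-section at z = 3.6.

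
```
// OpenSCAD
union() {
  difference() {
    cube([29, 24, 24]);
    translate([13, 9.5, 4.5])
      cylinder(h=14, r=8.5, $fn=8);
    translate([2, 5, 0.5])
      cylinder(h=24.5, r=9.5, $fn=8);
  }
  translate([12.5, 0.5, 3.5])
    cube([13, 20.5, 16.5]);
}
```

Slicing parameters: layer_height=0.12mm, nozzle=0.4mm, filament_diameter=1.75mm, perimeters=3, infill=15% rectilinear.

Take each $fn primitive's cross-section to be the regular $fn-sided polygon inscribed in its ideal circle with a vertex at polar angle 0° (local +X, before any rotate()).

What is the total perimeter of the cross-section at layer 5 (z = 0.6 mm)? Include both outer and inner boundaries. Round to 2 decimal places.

105.02 mm

At z = 0.6 mm: the cube is present — its section is the full 29×24 rectangle (perimeter 106.00 mm); the cylinder at (13, 9.5) does not reach this height (z outside [4.5, 18.5]); the cylinder at (2, 5): section is a regular 8-gon, circumradius r=9.5 (perimeter = 2·8·9.500·sin(180°/8) = 58.17 mm); Taking the first minus the rest: starting from the 29×24 cube, the r=9.5 cylinder at (2, 5) partially overlaps it — only the 134.31 mm² overlap (of its 255.27 mm²) is removed, clipping the outline — boundary = 105.02 mm; the cube at (12.5, 0.5) is not intersected at this z (z outside [3.5, 20]); Merging all regions: only the result so far is present, so the union is just that shape — boundary = 105.02 mm. Overall, the cross-section is a single solid region. Total boundary length (outer) = 105.02 mm.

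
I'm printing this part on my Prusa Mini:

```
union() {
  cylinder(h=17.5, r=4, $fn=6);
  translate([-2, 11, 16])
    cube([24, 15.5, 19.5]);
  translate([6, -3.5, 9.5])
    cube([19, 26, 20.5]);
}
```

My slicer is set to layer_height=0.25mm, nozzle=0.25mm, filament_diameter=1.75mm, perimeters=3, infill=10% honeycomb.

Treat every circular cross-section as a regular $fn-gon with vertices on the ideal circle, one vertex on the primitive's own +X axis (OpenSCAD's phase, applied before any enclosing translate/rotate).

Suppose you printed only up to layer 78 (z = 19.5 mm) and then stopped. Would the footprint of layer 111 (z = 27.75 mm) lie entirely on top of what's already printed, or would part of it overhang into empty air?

entirely on top

Compare the two slices. At z = 19.5: the cylinder is absent (z outside [0, 17.5]); the cube at (-2, 11) (footprint 24×15.5) is included at this height (area 372.00 mm²); the 19×26 cube at (6, -3.5) contributes its full rectangle (area 494.00 mm²); Taking the union: the regions partially overlap — summed areas 866.00 mm² minus the doubly-counted overlap 184.00 mm² gives 682.00 mm² — area = 682.00 mm². At z = 27.75: the cylinder is absent (z outside [0, 17.5]); the 24×15.5 cube at (-2, 11) contributes its full rectangle (area 372.00 mm²); the cube at (6, -3.5) (footprint 19×26) is included at this height (area 494.00 mm²); Merging all regions: the regions partially overlap — summed areas 866.00 mm² minus the doubly-counted overlap 184.00 mm² gives 682.00 mm² — area = 682.00 mm². Checking containment: the cross-section at z = 27.75 is a subset of the cross-section at z = 19.5.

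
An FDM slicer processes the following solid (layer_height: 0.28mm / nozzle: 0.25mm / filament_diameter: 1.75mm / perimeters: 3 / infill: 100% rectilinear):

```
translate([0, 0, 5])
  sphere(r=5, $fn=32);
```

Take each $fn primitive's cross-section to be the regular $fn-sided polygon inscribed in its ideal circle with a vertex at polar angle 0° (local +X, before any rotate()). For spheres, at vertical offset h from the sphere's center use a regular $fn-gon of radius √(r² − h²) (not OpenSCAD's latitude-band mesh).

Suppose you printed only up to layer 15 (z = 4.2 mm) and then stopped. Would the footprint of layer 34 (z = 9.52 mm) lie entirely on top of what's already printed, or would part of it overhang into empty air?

Compare the two slices. At z = 4.2: the sphere: section is a regular 32-gon, circumradius = √(r²−h²) = √(5²−0.8²) = 4.936 (area = (32/2)·4.936²·sin(360°/32) = 76.04 mm²). At z = 9.52: the r=5 sphere contributes a regular 32-gon of circumradius √(5²−4.52²) = 2.138 (area = (32/2)·2.138²·sin(360°/32) = 14.26 mm²). Checking containment: the cross-section at z = 9.52 is a subset of the cross-section at z = 4.2.

entirely on top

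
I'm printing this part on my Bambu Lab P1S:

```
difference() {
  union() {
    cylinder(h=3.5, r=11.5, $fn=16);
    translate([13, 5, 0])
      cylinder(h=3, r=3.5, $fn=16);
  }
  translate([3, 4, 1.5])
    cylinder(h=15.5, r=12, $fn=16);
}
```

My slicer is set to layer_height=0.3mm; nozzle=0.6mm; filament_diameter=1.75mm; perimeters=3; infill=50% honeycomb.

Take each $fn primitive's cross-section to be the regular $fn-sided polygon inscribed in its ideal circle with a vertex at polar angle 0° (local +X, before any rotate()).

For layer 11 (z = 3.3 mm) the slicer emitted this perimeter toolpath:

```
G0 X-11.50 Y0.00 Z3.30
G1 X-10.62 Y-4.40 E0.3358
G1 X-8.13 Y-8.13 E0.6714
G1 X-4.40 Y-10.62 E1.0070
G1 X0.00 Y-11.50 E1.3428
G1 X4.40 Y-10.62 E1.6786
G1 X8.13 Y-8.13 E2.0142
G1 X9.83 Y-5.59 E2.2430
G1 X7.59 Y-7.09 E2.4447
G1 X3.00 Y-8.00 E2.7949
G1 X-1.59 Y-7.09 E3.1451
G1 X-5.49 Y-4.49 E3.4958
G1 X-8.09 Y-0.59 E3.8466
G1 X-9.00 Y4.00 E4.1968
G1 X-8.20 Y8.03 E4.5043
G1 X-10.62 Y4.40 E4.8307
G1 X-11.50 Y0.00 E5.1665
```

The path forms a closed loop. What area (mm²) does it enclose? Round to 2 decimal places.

Apply the shoelace formula to the sequence of (X, Y) vertices; enclosed area = 97.53 mm².

97.53 mm²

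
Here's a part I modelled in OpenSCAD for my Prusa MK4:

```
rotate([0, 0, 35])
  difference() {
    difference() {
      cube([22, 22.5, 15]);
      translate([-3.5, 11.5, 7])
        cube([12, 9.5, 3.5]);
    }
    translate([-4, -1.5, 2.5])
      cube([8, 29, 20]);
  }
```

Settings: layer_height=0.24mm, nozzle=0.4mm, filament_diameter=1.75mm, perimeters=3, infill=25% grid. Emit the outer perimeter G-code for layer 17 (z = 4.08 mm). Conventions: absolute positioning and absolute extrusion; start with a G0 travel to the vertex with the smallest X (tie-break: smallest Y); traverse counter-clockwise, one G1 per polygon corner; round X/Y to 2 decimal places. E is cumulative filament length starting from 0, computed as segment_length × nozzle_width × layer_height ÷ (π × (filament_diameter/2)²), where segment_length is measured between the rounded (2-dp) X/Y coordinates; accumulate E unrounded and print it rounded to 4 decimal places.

G0 X-9.63 Y20.73 Z4.08
G1 X3.28 Y2.29 E0.8984
G1 X18.02 Y12.62 E1.6168
G1 X5.12 Y31.05 E2.5147
G1 X-9.63 Y20.73 E3.2332

At z = 4.08 mm: the 22×22.5 cube contributes its full rectangle; the cube at (-3.5, 11.5) does not reach this height (z outside [7, 10.5]); Subtracting the remaining from the first: none of the subtracted shapes is present at this height, so the 22×22.5 cube is unchanged — 1 connected region; the 8×29 cube at (-4, -1.5) contributes its full rectangle; Subtracting the remaining from the first: starting from the result so far, the 8×29 cube at (-4, -1.5) partially overlaps it — only the 90.00 mm² overlap (of its 232.00 mm²) is removed, clipping the outline — 1 connected region; (whole slice rotated 35° about Z — lengths, areas and connectivity unchanged). The outline is a single polygon with 4 vertices. Extrusion per mm of travel: 0.4 × 0.24 / (π × 0.875²) = 0.039912. Accumulating E over each segment gives final E = 3.2332.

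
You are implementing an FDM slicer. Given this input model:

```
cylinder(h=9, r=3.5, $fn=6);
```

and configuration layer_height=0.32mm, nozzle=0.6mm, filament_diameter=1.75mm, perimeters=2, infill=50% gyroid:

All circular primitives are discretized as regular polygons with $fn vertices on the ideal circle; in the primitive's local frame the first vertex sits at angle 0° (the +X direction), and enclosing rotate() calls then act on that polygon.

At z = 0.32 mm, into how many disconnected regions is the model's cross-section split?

At z = 0.32 mm: the r=3.5 cylinder gives a regular 6-gon of circumradius 3.5 (constant along its height). The result has 1 disconnected region.

1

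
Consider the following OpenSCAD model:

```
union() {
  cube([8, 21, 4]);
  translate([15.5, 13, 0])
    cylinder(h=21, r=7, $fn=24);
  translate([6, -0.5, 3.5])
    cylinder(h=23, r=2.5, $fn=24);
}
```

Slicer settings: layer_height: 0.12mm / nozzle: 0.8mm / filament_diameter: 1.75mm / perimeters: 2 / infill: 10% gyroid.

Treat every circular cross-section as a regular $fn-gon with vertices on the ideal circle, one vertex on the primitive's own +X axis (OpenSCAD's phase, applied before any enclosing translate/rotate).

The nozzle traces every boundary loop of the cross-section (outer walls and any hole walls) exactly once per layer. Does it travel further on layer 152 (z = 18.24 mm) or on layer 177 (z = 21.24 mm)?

Layer 152 (z = 18.24): the cube does not reach this height (z outside [0, 4]); the r=7 cylinder at (15.5, 13) contributes a regular 24-gon of circumradius 7 (perimeter = 2·24·7.000·sin(180°/24) = 43.86 mm); the cylinder at (6, -0.5): section is a regular 24-gon, circumradius r=2.5 (perimeter = 2·24·2.500·sin(180°/24) = 15.66 mm); Merging all regions: the 2 present regions are separate (no shared area or edge), so areas and boundary lengths simply add and each stays a separate island — boundary = 59.52 mm. So its perimeter = 59.52 mm. Layer 177 (z = 21.24): the cube is not intersected at this z (z outside [0, 4]); the cylinder at (15.5, 13) is absent (z outside [0, 21]); the r=2.5 cylinder at (6, -0.5) gives a regular 24-gon of circumradius 2.5 (constant along its height) (perimeter = 2·24·2.500·sin(180°/24) = 15.66 mm); Merging all regions: only the r=2.5 cylinder at (6, -0.5) is present, so the union is just that shape — boundary = 15.66 mm. So its perimeter = 15.66 mm. Layer 152 is larger (59.52 vs 15.66 mm).

layer 152 (z = 18.24 mm)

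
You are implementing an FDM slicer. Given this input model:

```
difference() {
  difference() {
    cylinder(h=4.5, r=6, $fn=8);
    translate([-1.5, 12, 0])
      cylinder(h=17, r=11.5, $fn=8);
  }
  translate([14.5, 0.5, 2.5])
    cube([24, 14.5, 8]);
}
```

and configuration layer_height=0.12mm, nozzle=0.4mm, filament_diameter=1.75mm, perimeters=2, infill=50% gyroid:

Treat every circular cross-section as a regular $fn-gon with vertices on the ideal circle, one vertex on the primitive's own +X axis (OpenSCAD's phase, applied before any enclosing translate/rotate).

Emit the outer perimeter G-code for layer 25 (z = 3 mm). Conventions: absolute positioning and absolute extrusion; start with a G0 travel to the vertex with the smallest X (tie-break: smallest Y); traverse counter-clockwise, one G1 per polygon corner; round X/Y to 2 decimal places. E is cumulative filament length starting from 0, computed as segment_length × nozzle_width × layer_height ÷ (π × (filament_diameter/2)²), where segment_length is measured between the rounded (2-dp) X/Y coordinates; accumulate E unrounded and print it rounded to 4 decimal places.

At z = 3 mm: the cylinder: section is a regular 8-gon, circumradius r=6; the r=11.5 cylinder at (-1.5, 12) contributes a regular 8-gon of circumradius 11.5; Subtracting the remaining from the first: starting from the r=6 cylinder, the r=11.5 cylinder at (-1.5, 12) partially overlaps it — only the 32.36 mm² overlap (of its 374.06 mm²) is removed, clipping the outline — 1 connected region; the cube at (14.5, 0.5) is present — its section is the full 24×14.5 rectangle; After the difference (first − rest): starting from the result so far, the 24×14.5 cube at (14.5, 0.5) misses the remaining region (no effect) — 1 connected region. The outline is a single polygon with 8 vertices. Extrusion per mm of travel: 0.4 × 0.12 / (π × 0.875²) = 0.019956. Accumulating E over each segment gives final E = 0.6901.

G0 X-6.00 Y0.00 Z3.00
G1 X-4.24 Y-4.24 E0.0916
G1 X0.00 Y-6.00 E0.1832
G1 X4.24 Y-4.24 E0.2748
G1 X6.00 Y0.00 E0.3665
G1 X4.72 Y3.08 E0.4330
G1 X-1.50 Y0.50 E0.5674
G1 X-5.16 Y2.02 E0.6465
G1 X-6.00 Y0.00 E0.6901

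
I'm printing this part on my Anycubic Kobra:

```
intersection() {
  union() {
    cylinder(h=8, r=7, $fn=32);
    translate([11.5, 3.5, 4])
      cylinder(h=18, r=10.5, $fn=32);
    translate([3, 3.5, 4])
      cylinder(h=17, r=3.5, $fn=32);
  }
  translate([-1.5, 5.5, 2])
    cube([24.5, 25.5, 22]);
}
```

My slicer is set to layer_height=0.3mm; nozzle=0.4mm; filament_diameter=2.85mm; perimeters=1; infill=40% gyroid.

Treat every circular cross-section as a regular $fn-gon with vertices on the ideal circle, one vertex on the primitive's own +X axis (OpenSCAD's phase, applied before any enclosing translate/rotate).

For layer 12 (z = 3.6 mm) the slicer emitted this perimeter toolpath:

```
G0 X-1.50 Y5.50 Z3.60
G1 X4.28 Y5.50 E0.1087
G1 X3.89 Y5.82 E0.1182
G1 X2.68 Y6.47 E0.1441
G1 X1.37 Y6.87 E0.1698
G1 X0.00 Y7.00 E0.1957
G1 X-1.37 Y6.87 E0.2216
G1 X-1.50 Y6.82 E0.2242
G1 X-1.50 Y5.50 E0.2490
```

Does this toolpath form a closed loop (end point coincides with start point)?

Start point (G0): (-1.50, 5.50). End point (last G1): the path returns to the start — closed.

yes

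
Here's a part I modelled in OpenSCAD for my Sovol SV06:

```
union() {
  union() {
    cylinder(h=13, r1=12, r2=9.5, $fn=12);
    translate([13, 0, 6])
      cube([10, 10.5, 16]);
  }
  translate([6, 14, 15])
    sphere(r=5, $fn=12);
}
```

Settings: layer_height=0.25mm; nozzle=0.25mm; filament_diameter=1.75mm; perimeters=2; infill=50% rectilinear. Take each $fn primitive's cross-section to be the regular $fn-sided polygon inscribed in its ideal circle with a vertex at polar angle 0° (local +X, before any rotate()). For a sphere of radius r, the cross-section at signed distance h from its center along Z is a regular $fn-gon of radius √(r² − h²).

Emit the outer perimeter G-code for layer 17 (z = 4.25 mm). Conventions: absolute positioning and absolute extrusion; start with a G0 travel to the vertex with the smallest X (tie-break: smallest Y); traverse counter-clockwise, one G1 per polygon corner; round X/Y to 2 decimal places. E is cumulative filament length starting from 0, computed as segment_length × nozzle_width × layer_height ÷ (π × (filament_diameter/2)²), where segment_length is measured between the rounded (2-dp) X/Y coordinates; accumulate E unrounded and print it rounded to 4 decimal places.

G0 X-11.18 Y0.00 Z4.25
G1 X-9.68 Y-5.59 E0.1504
G1 X-5.59 Y-9.68 E0.3007
G1 X0.00 Y-11.18 E0.4511
G1 X5.59 Y-9.68 E0.6015
G1 X9.68 Y-5.59 E0.7518
G1 X11.18 Y0.00 E0.9022
G1 X9.68 Y5.59 E1.0526
G1 X5.59 Y9.68 E1.2029
G1 X0.00 Y11.18 E1.3532
G1 X-5.59 Y9.68 E1.5036
G1 X-9.68 Y5.59 E1.6539
G1 X-11.18 Y0.00 E1.8043

At z = 4.25 mm: the cone: at t=0.327 of its height the radius interpolates to r₁+(r₂−r₁)t = 11.183, giving a regular 12-gon of that circumradius; the cube at (13, 0) does not reach this height (z outside [6, 22]); Merging all regions: only the cone is present, so the union is just that shape — 1 connected region; the sphere at (6, 14) is not intersected at this z (|z−center|=10.750 > r=5); Combining (union): only the result so far is present, so the union is just that shape — 1 connected region. The outline is a single polygon with 12 vertices. Extrusion per mm of travel: 0.25 × 0.25 / (π × 0.875²) = 0.025984. Accumulating E over each segment gives final E = 1.8043.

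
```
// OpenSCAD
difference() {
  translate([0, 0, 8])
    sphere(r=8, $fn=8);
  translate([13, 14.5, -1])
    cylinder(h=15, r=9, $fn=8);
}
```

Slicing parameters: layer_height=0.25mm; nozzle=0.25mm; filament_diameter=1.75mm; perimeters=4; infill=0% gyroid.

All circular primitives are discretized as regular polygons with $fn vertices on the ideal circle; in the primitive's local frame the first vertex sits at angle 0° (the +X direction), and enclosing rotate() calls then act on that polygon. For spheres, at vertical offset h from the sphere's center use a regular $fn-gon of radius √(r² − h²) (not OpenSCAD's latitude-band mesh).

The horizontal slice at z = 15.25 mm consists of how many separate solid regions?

1

At z = 15.25 mm: the r=8 sphere slices to a regular 8-gon of circumradius 3.382 (√(r²−h²) with h=7.25 from center); the cylinder at (13, 14.5) does not reach this height (z outside [-1, 14]); Taking the first minus the rest: none of the subtracted shapes is present at this height, so the r=8 sphere is unchanged — 1 connected region. The result has 1 disconnected region.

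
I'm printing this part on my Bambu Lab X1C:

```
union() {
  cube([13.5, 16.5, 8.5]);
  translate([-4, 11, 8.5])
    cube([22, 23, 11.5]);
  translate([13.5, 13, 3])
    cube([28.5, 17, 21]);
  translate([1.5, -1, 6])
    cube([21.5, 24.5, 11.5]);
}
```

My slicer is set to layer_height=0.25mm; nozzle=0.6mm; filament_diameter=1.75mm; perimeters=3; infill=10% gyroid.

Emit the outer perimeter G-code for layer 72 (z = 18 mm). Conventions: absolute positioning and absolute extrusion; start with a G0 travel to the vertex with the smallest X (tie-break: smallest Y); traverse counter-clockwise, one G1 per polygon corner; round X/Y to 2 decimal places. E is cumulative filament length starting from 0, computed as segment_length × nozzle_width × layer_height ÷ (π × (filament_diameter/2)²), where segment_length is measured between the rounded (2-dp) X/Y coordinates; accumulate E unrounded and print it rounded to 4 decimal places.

G0 X-4.00 Y11.00 Z18.00
G1 X18.00 Y11.00 E1.3720
G1 X18.00 Y13.00 E1.4967
G1 X42.00 Y13.00 E2.9934
G1 X42.00 Y30.00 E4.0536
G1 X18.00 Y30.00 E5.5503
G1 X18.00 Y34.00 E5.7997
G1 X-4.00 Y34.00 E7.1717
G1 X-4.00 Y11.00 E8.6061

At z = 18 mm: the cube is absent (z outside [0, 8.5]); the cube at (-4, 11) is present — its section is the full 22×23 rectangle; the 28.5×17 cube at (13.5, 13) contributes its full rectangle; the cube at (1.5, -1) is not intersected at this z (z outside [6, 17.5]); Combining (union): the regions partially overlap (shared area 76.50 mm²), so overlapping operands fuse into one piece — 1 connected region. The outline is a single polygon with 8 vertices. Extrusion per mm of travel: 0.6 × 0.25 / (π × 0.875²) = 0.062363. Accumulating E over each segment gives final E = 8.6061.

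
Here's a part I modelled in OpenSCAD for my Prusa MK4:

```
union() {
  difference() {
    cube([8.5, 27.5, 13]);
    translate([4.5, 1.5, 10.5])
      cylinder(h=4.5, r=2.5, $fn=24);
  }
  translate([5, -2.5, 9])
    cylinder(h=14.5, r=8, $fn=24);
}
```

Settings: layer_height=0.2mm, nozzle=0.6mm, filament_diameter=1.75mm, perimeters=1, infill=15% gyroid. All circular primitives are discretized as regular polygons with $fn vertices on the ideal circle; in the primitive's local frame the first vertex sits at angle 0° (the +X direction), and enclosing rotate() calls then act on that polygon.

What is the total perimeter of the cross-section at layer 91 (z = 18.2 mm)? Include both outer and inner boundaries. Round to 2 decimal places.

50.12 mm

At z = 18.2 mm: the cube is absent (z outside [0, 13]); the cylinder at (4.5, 1.5) is not intersected at this z (z outside [10.5, 15]); Subtracting the remaining from the first: the first operand is absent here, so nothing remains; the r=8 cylinder at (5, -2.5) contributes a regular 24-gon of circumradius 8 (perimeter = 2·24·8.000·sin(180°/24) = 50.12 mm); Taking the union: only the r=8 cylinder at (5, -2.5) is present, so the union is just that shape — boundary = 50.12 mm. Overall, the cross-section is a single solid region. Total boundary length (outer) = 50.12 mm.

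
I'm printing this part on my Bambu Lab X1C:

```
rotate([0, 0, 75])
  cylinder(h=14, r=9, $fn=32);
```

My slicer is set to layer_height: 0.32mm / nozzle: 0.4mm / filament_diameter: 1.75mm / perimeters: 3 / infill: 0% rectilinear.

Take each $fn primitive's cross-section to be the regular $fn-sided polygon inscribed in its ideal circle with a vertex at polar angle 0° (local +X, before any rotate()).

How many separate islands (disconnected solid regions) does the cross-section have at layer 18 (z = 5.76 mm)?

1

At z = 5.76 mm: the r=9 cylinder contributes a regular 32-gon of circumradius 9; (rotated 75° about Z; rotation is an isometry so areas/perimeters/island counts are preserved). Overall, the cross-section is a single solid region. Island count = 1.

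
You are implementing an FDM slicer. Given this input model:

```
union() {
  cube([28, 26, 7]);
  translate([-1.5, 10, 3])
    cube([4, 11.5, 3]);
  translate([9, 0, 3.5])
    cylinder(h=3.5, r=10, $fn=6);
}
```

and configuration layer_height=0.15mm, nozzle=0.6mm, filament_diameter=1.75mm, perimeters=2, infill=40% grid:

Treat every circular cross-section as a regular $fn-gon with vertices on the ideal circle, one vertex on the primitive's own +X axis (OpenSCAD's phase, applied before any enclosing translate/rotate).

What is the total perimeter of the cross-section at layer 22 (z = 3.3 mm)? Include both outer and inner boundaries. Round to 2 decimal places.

111.00 mm

At z = 3.3 mm: the cube is present — its section is the full 28×26 rectangle (perimeter 108.00 mm); the cube at (-1.5, 10) is present — its section is the full 4×11.5 rectangle (perimeter 31.00 mm); the cylinder at (9, 0) is not intersected at this z (z outside [3.5, 7]); Combining (union): the regions partially overlap (shared area 28.75 mm²), so the edge portions inside another operand are dropped and the merged outline is re-measured after clipping — boundary = 111.00 mm. Overall, the cross-section is a single solid region. Total boundary length (outer) = 111.00 mm.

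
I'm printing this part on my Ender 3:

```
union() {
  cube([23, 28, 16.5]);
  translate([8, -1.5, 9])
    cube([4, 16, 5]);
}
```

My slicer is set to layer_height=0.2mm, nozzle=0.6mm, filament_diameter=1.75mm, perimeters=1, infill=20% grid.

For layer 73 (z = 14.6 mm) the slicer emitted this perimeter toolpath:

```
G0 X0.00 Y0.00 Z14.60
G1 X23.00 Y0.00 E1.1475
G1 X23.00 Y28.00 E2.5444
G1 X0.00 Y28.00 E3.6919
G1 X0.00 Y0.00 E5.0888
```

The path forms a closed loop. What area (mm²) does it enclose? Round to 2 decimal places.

Apply the shoelace formula to the sequence of (X, Y) vertices; enclosed area = 644.00 mm².

644.00 mm²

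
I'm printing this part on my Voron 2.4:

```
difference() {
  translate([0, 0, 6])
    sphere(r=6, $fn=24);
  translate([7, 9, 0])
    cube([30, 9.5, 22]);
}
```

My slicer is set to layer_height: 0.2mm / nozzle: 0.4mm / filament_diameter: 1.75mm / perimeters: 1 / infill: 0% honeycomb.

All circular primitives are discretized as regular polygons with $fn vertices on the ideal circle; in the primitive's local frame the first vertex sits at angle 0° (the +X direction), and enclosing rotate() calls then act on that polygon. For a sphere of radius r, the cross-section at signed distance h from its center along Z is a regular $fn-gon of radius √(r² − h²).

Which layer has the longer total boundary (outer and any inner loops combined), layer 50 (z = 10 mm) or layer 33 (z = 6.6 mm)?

Layer 50 (z = 10): the r=6 sphere slices to a regular 24-gon of circumradius 4.472 (√(r²−h²) with h=4 from center) (perimeter = 2·24·4.472·sin(180°/24) = 28.02 mm); the 30×9.5 cube at (7, 9) contributes its full rectangle (perimeter 79.00 mm); Taking the first minus the rest: starting from the r=6 sphere, the 30×9.5 cube at (7, 9) misses the remaining region (no effect) — boundary = 28.02 mm. So its perimeter = 28.02 mm. Layer 33 (z = 6.6): the sphere: section is a regular 24-gon, circumradius = √(r²−h²) = √(6²−0.6²) = 5.970 (perimeter = 2·24·5.970·sin(180°/24) = 37.40 mm); the cube at (7, 9) is present — its section is the full 30×9.5 rectangle (perimeter 79.00 mm); Subtracting the remaining from the first: starting from the r=6 sphere, the 30×9.5 cube at (7, 9) misses the remaining region (no effect) — boundary = 37.40 mm. So its perimeter = 37.40 mm. Layer 33 is larger (37.40 vs 28.02 mm).

layer 33 (z = 6.6 mm)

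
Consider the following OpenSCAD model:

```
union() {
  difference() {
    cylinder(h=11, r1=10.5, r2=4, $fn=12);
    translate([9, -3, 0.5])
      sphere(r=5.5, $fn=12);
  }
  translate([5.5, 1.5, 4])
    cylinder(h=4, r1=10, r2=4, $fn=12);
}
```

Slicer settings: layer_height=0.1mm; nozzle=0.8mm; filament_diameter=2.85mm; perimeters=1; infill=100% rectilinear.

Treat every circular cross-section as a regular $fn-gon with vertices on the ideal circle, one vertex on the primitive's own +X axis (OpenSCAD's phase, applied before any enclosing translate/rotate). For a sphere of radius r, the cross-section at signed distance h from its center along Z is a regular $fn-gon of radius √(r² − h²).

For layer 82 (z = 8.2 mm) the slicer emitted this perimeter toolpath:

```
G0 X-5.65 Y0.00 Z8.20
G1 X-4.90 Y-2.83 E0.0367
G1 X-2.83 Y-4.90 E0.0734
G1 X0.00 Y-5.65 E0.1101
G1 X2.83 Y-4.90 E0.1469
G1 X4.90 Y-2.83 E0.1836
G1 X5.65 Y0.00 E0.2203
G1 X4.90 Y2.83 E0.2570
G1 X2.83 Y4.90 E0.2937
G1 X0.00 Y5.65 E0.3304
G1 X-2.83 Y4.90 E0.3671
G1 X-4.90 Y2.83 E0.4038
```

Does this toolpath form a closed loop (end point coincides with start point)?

no

Start point (G0): (-5.65, 0.00). End point (last G1): the path does not return to the start — open.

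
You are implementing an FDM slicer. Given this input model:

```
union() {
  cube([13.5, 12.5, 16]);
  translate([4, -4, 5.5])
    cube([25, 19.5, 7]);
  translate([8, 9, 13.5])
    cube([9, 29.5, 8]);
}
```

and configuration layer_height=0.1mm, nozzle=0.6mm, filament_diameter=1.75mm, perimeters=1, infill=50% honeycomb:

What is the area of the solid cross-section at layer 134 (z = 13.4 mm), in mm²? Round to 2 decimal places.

At z = 13.4 mm: the cube is present — its section is the full 13.5×12.5 rectangle (area 168.75 mm²); the cube at (4, -4) is not intersected at this z (z outside [5.5, 12.5]); the cube at (8, 9) does not reach this height (z outside [13.5, 21.5]); Taking the union: only the 13.5×12.5 cube is present, so the union is just that shape — area = 168.75 mm². Overall, the cross-section is a single solid region. Net area = 168.75 mm².

168.75 mm²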